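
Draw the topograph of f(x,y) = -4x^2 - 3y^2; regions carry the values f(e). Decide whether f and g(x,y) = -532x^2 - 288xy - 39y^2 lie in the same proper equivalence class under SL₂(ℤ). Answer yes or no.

D₁ = -48, D₂ = -48
f is negative-definite; reduce −f:
−f: flip: (4,0,3)→(3,0,4)
−f: reduced (well bottom): (3,0,4) with a≤c, −a<b≤a
flip sign back: reduced form of f is (-3,0,-4)
g is negative-definite; reduce −g:
−g: flip: (532,288,39)→(39,-288,532)
−g: translate: b→24 (≡-288 mod 78), so (39,-288,532)→(39,24,4)
−g: flip: (39,24,4)→(4,-24,39)
−g: translate: b→0 (≡-24 mod 8), so (4,-24,39)→(4,0,3)
−g: flip: (4,0,3)→(3,0,4)
−g: reduced (well bottom): (3,0,4) with a≤c, −a<b≤a
flip sign back: reduced form of g is (-3,0,-4)
reduced forms (-3, 0, -4) vs (-3, 0, -4) ⇒ equivalent

yes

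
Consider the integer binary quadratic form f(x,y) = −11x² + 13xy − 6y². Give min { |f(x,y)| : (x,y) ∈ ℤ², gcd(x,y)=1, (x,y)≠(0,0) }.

translate: b→9 (≡-13 mod 22), so (11,-13,6)→(11,9,4)
flip: (11,9,4)→(4,-9,11)
translate: b→-1 (≡-9 mod 8), so (4,-9,11)→(4,-1,6)
reduced (well bottom): (4,-1,6) with a≤c, −a<b≤a
well minimum |f| = |-4| = 4 (negative-definite)

4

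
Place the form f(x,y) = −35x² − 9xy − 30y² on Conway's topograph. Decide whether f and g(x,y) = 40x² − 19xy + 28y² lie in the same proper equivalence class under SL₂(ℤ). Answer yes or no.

D₁ = -4119, D₂ = -4119
f is negative-definite; reduce −f:
−f: flip: (35,9,30)→(30,-9,35)
−f: reduced (well bottom): (30,-9,35) with a≤c, −a<b≤a
flip sign back: reduced form of f is (-30,9,-35)
g: flip: (40,-19,28)→(28,19,40)
g: reduced (well bottom): (28,19,40) with a≤c, −a<b≤a
reduced forms (-30, 9, -35) vs (28, 19, 40) ⇒ inequivalent

no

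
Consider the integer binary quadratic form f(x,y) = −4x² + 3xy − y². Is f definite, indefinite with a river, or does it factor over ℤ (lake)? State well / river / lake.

D = b²−4ac = 3² − 4·(-4)·(-1) = -7
D < 0 ⇒ definite ⇒ every region one sign ⇒ single well

well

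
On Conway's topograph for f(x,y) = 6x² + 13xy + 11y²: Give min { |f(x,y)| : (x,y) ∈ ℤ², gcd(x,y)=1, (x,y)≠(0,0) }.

translate: b→1 (≡13 mod 12), so (6,13,11)→(6,1,4)
flip: (6,1,4)→(4,-1,6)
reduced (well bottom): (4,-1,6) with a≤c, −a<b≤a
well minimum = a = 4

4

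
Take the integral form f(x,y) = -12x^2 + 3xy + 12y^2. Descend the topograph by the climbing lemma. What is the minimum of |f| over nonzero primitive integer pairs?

river: ρ → (12,21,-3)
river: ρ → (-3,21,12)
river: ρ → (12,3,-12)
river: ρ → (-12,21,3)
river: ρ → (3,21,-12)
river: ρ → (-12,3,12)
closes: descent 0, river 6
min |a| on river = 3

3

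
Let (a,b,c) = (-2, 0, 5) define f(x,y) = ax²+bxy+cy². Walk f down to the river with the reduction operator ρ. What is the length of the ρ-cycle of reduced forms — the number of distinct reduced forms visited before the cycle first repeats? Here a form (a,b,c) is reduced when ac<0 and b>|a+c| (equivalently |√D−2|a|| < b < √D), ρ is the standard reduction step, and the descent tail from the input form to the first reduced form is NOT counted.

D = 40, ⌊√D⌋ = 6
descent: ρ → (5,0,-2)
descent: ρ → (-2,4,3)  [lands on river]
river: ρ → (3,2,-3)
river: ρ → (-3,4,2)
river: ρ → (2,4,-3)
river: ρ → (-3,2,3)
river: ρ → (3,4,-2)
ρ-cycle length = 6 (tail of 2 descent steps not counted)

6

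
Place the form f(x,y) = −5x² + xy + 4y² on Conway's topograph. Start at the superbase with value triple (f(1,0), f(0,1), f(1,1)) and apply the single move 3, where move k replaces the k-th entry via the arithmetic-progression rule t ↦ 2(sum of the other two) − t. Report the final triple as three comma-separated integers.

start (-5,4,0) = (f(1,0),f(0,1),f(1,1))
replace slot 3: 2·((-5)+4) − 0 = -2 → (-5,4,-2)

-5,4,-2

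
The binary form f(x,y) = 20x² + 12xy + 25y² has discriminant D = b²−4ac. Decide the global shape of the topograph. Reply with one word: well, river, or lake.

D = b²−4ac = 12² − 4·20·25 = -1856
D < 0 ⇒ definite ⇒ every region one sign ⇒ single well

well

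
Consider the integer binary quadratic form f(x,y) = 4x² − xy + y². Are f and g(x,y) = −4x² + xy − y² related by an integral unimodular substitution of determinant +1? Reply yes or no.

D₁ = -15, D₂ = -15
f: flip: (4,-1,1)→(1,1,4)
f: reduced (well bottom): (1,1,4) with a≤c, −a<b≤a
g is negative-definite; reduce −g:
−g: flip: (4,-1,1)→(1,1,4)
−g: reduced (well bottom): (1,1,4) with a≤c, −a<b≤a
flip sign back: reduced form of g is (-1,-1,-4)
reduced forms (1, 1, 4) vs (-1, -1, -4) ⇒ inequivalent

no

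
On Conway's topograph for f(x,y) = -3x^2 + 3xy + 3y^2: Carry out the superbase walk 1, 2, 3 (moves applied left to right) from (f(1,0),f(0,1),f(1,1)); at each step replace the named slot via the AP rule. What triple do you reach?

start (-3,3,3) = (f(1,0),f(0,1),f(1,1))
replace slot 1: 2·(3+3) − (-3) = 15 → (15,3,3)
replace slot 2: 2·(15+3) − 3 = 33 → (15,33,3)
replace slot 3: 2·(15+33) − 3 = 93 → (15,33,93)

15,33,93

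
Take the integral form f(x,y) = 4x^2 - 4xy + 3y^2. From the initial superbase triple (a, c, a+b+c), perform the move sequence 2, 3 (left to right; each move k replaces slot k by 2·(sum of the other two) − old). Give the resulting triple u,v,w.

start (4,3,3) = (f(1,0),f(0,1),f(1,1))
replace slot 2: 2·(4+3) − 3 = 11 → (4,11,3)
replace slot 3: 2·(4+11) − 3 = 27 → (4,11,27)

4,11,27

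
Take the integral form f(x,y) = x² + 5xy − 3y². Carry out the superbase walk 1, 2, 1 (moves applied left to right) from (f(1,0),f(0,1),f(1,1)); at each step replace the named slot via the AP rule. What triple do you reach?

start (1,-3,3) = (f(1,0),f(0,1),f(1,1))
replace slot 1: 2·((-3)+3) − 1 = -1 → (-1,-3,3)
replace slot 2: 2·((-1)+3) − (-3) = 7 → (-1,7,3)
replace slot 1: 2·(7+3) − (-1) = 21 → (21,7,3)

21,7,3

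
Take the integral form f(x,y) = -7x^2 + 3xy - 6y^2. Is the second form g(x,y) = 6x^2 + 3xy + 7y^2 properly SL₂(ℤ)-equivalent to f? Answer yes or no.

D₁ = -159, D₂ = -159
f is negative-definite; reduce −f:
−f: flip: (7,-3,6)→(6,3,7)
−f: reduced (well bottom): (6,3,7) with a≤c, −a<b≤a
flip sign back: reduced form of f is (-6,-3,-7)
g: reduced (well bottom): (6,3,7) with a≤c, −a<b≤a
reduced forms (-6, -3, -7) vs (6, 3, 7) ⇒ inequivalent

no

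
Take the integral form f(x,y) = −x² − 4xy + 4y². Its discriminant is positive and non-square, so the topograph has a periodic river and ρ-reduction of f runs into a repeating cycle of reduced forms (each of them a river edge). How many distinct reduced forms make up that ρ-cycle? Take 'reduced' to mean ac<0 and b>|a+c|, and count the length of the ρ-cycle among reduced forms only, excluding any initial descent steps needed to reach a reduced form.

D = 32, ⌊√D⌋ = 5
descent: ρ → (4,4,-1)  [lands on river]
river: ρ → (-1,4,4)
ρ-cycle length = 2 (tail of 1 descent step not counted)

2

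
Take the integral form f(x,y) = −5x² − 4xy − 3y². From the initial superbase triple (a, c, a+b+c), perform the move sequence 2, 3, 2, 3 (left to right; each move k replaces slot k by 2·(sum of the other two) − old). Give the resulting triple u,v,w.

start (-5,-3,-12) = (f(1,0),f(0,1),f(1,1))
replace slot 2: 2·((-5)+(-12)) − (-3) = -31 → (-5,-31,-12)
replace slot 3: 2·((-5)+(-31)) − (-12) = -60 → (-5,-31,-60)
replace slot 2: 2·((-5)+(-60)) − (-31) = -99 → (-5,-99,-60)
replace slot 3: 2·((-5)+(-99)) − (-60) = -148 → (-5,-99,-148)

-5,-99,-148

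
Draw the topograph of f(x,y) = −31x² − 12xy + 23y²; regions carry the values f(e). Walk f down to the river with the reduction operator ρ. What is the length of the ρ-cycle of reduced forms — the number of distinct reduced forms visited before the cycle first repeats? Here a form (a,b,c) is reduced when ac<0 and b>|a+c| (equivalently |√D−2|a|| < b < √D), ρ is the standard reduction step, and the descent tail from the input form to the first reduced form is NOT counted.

D = 2996, ⌊√D⌋ = 54
descent: ρ → (23,12,-31)  [lands on river]
river: ρ → (-31,50,4)
river: ρ → (4,54,-5)
river: ρ → (-5,46,44)
river: ρ → (44,42,-7)
river: ρ → (-7,42,44)
river: ρ → (44,46,-5)
river: ρ → (-5,54,4)
river: ρ → (4,50,-31)
river: ρ → (-31,12,23)
river: ρ → (23,34,-20)
river: ρ → (-20,46,11)
river: ρ → (11,42,-28)
river: ρ → (-28,14,25)
river: ρ → (25,36,-17)
river: ρ → (-17,32,29)
river: ρ → (29,26,-20)
river: ρ → (-20,54,1)
river: ρ → (1,54,-20)
river: ρ → (-20,26,29)
river: ρ → (29,32,-17)
river: ρ → (-17,36,25)
river: ρ → (25,14,-28)
river: ρ → (-28,42,11)
river: ρ → (11,46,-20)
river: ρ → (-20,34,23)
ρ-cycle length = 26 (tail of 1 descent step not counted)

26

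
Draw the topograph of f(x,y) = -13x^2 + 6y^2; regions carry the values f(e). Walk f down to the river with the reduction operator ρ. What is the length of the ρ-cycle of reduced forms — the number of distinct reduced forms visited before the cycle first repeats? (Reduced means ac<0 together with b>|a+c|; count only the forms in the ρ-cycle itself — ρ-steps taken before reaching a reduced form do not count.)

D = 312, ⌊√D⌋ = 17
descent: ρ → (6,12,-7)  [lands on river]
river: ρ → (-7,16,2)
river: ρ → (2,16,-7)
river: ρ → (-7,12,6)
ρ-cycle length = 4 (tail of 1 descent step not counted)

4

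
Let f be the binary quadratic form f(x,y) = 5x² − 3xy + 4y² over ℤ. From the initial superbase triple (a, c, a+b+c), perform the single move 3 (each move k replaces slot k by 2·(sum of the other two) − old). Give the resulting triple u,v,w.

start (5,4,6) = (f(1,0),f(0,1),f(1,1))
replace slot 3: 2·(5+4) − 6 = 12 → (5,4,12)

5,4,12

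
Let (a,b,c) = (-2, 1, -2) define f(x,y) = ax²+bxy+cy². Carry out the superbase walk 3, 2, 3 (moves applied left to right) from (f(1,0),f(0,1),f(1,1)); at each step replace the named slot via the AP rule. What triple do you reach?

start (-2,-2,-3) = (f(1,0),f(0,1),f(1,1))
replace slot 3: 2·((-2)+(-2)) − (-3) = -5 → (-2,-2,-5)
replace slot 2: 2·((-2)+(-5)) − (-2) = -12 → (-2,-12,-5)
replace slot 3: 2·((-2)+(-12)) − (-5) = -23 → (-2,-12,-23)

-2,-12,-23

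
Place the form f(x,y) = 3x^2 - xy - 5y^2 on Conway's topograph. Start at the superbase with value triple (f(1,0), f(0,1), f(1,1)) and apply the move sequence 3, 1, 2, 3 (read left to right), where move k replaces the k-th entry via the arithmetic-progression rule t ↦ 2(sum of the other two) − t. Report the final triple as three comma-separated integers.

start (3,-5,-3) = (f(1,0),f(0,1),f(1,1))
replace slot 3: 2·(3+(-5)) − (-3) = -1 → (3,-5,-1)
replace slot 1: 2·((-5)+(-1)) − 3 = -15 → (-15,-5,-1)
replace slot 2: 2·((-15)+(-1)) − (-5) = -27 → (-15,-27,-1)
replace slot 3: 2·((-15)+(-27)) − (-1) = -83 → (-15,-27,-83)

-15,-27,-83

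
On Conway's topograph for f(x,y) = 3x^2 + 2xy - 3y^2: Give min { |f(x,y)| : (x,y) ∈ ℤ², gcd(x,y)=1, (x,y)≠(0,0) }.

river: ρ → (-3,4,2)
river: ρ → (2,4,-3)
river: ρ → (-3,2,3)
river: ρ → (3,4,-2)
river: ρ → (-2,4,3)
river: ρ → (3,2,-3)
closes: descent 0, river 6
min |a| on river = 2

2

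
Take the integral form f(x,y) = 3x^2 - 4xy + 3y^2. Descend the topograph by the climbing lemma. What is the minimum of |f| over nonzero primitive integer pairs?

translate: b→2 (≡-4 mod 6), so (3,-4,3)→(3,2,2)
flip: (3,2,2)→(2,-2,3)
translate: b→2 (≡-2 mod 4), so (2,-2,3)→(2,2,3)
reduced (well bottom): (2,2,3) with a≤c, −a<b≤a
well minimum = a = 2

2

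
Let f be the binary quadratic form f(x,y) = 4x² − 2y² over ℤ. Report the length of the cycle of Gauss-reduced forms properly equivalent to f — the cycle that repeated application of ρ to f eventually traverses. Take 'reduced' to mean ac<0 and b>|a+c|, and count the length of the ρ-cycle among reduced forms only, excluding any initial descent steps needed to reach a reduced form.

D = 32, ⌊√D⌋ = 5
descent: ρ → (-2,4,2)  [lands on river]
river: ρ → (2,4,-2)
ρ-cycle length = 2 (tail of 1 descent step not counted)

2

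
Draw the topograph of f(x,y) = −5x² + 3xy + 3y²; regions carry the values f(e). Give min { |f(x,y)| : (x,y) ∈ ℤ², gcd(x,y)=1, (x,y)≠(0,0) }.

river: ρ → (3,3,-5)
river: ρ → (-5,7,1)
river: ρ → (1,7,-5)
river: ρ → (-5,3,3)
closes: descent 0, river 4
min |a| on river = 1

1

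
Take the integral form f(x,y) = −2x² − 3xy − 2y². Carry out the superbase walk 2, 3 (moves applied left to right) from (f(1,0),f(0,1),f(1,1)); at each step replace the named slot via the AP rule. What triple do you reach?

start (-2,-2,-7) = (f(1,0),f(0,1),f(1,1))
replace slot 2: 2·((-2)+(-7)) − (-2) = -16 → (-2,-16,-7)
replace slot 3: 2·((-2)+(-16)) − (-7) = -29 → (-2,-16,-29)

-2,-16,-29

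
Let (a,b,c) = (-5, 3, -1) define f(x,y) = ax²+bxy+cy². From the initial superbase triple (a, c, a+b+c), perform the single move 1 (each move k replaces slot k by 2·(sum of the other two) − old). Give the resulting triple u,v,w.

start (-5,-1,-3) = (f(1,0),f(0,1),f(1,1))
replace slot 1: 2·((-1)+(-3)) − (-5) = -3 → (-3,-1,-3)

-3,-1,-3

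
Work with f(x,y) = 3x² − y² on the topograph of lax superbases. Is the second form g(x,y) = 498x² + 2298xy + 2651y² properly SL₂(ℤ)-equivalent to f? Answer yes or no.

D₁ = 12, D₂ = 12
river cycle of f (length 2): (-1, 2, 2), (2, 2, -1)
river cycle of g (length 2): (-1, 2, 2), (2, 2, -1)
cycles coincide ⇒ equivalent

yes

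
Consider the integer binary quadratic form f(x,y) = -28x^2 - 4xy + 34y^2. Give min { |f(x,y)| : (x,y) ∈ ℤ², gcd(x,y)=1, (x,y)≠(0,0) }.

descent: ρ → (34,4,-28)
descent: ρ → (-28,52,10)  [lands on river]
river: ρ → (10,48,-38)
river: ρ → (-38,28,20)
river: ρ → (20,52,-14)
river: ρ → (-14,60,4)
river: ρ → (4,60,-14)
river: ρ → (-14,52,20)
river: ρ → (20,28,-38)
river: ρ → (-38,48,10)
river: ρ → (10,52,-28)
river: ρ → (-28,60,2)
river: ρ → (2,60,-28)
closes: descent 2, river 12
min |a| on river = 2

2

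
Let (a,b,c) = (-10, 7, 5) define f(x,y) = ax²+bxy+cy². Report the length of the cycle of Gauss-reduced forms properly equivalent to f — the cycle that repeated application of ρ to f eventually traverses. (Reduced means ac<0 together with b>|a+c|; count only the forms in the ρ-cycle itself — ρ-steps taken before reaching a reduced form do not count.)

D = 249, ⌊√D⌋ = 15
river: ρ → (5,13,-4)
river: ρ → (-4,11,8)
river: ρ → (8,5,-7)
river: ρ → (-7,9,6)
river: ρ → (6,15,-1)
river: ρ → (-1,15,6)
river: ρ → (6,9,-7)
river: ρ → (-7,5,8)
river: ρ → (8,11,-4)
river: ρ → (-4,13,5)
river: ρ → (5,7,-10)
river: ρ → (-10,13,2)
river: ρ → (2,15,-3)
river: ρ → (-3,15,2)
river: ρ → (2,13,-10)
river: ρ → (-10,7,5)
ρ-cycle length = 16 (tail of 0 descent steps not counted)

16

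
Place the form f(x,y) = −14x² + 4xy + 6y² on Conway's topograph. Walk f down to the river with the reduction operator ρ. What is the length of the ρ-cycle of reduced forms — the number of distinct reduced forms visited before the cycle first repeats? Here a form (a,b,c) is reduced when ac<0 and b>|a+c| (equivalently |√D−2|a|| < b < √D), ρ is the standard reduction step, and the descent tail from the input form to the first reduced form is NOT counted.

D = 352, ⌊√D⌋ = 18
descent: ρ → (6,8,-12)  [lands on river]
river: ρ → (-12,16,2)
river: ρ → (2,16,-12)
river: ρ → (-12,8,6)
river: ρ → (6,16,-4)
river: ρ → (-4,16,6)
ρ-cycle length = 6 (tail of 1 descent step not counted)

6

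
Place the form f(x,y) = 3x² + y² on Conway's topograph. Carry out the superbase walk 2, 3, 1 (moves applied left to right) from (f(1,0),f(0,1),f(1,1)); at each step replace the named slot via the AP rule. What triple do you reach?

start (3,1,4) = (f(1,0),f(0,1),f(1,1))
replace slot 2: 2·(3+4) − 1 = 13 → (3,13,4)
replace slot 3: 2·(3+13) − 4 = 28 → (3,13,28)
replace slot 1: 2·(13+28) − 3 = 79 → (79,13,28)

79,13,28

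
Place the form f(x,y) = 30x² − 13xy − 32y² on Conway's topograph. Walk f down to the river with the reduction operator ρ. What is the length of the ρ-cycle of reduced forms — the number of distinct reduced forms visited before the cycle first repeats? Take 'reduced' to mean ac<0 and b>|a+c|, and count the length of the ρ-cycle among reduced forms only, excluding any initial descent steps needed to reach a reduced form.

D = 4009, ⌊√D⌋ = 63
descent: ρ → (-32,13,30)  [lands on river]
river: ρ → (30,47,-15)
river: ρ → (-15,43,36)
river: ρ → (36,29,-22)
river: ρ → (-22,59,6)
river: ρ → (6,61,-12)
river: ρ → (-12,59,11)
river: ρ → (11,51,-32)
ρ-cycle length = 8 (tail of 1 descent step not counted)

8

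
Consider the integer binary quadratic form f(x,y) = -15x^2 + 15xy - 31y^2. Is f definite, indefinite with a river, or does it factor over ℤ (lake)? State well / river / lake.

D = b²−4ac = 15² − 4·(-15)·(-31) = -1635
D < 0 ⇒ definite ⇒ every region one sign ⇒ single well

well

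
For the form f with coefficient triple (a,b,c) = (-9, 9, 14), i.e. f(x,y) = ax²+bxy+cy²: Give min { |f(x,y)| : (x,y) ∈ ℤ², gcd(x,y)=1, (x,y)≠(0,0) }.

river: ρ → (14,19,-4)
river: ρ → (-4,21,9)
river: ρ → (9,15,-10)
river: ρ → (-10,5,14)
river: ρ → (14,23,-1)
river: ρ → (-1,23,14)
river: ρ → (14,5,-10)
river: ρ → (-10,15,9)
river: ρ → (9,21,-4)
river: ρ → (-4,19,14)
river: ρ → (14,9,-9)
river: ρ → (-9,9,14)
closes: descent 0, river 12
min |a| on river = 1

1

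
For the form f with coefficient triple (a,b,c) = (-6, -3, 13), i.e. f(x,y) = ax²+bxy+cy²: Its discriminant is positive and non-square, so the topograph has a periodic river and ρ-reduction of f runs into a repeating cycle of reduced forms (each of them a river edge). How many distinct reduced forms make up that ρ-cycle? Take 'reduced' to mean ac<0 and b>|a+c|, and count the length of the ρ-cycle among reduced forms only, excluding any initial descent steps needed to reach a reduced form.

D = 321, ⌊√D⌋ = 17
descent: ρ → (13,3,-6)
descent: ρ → (-6,9,10)  [lands on river]
river: ρ → (10,11,-5)
river: ρ → (-5,9,12)
river: ρ → (12,15,-2)
river: ρ → (-2,17,4)
river: ρ → (4,15,-6)
ρ-cycle length = 6 (tail of 2 descent steps not counted)

6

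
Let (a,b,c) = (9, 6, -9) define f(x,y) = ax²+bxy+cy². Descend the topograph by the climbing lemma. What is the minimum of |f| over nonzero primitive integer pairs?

river: ρ → (-9,12,6)
river: ρ → (6,12,-9)
river: ρ → (-9,6,9)
river: ρ → (9,12,-6)
river: ρ → (-6,12,9)
river: ρ → (9,6,-9)
closes: descent 0, river 6
min |a| on river = 6

6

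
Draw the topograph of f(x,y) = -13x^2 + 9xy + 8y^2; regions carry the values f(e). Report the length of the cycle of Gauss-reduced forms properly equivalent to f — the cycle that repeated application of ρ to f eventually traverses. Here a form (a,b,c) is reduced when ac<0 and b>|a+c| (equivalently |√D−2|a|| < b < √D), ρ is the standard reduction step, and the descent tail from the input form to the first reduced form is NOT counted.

D = 497, ⌊√D⌋ = 22
river: ρ → (8,7,-14)
river: ρ → (-14,21,1)
river: ρ → (1,21,-14)
river: ρ → (-14,7,8)
river: ρ → (8,9,-13)
river: ρ → (-13,17,4)
river: ρ → (4,15,-17)
river: ρ → (-17,19,2)
river: ρ → (2,21,-7)
river: ρ → (-7,21,2)
river: ρ → (2,19,-17)
river: ρ → (-17,15,4)
river: ρ → (4,17,-13)
river: ρ → (-13,9,8)
ρ-cycle length = 14 (tail of 0 descent steps not counted)

14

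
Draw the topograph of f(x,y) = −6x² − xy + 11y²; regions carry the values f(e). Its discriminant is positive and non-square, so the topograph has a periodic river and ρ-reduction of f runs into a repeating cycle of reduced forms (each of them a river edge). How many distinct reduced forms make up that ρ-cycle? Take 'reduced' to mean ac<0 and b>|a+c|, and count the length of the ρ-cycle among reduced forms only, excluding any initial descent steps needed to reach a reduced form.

D = 265, ⌊√D⌋ = 16
descent: ρ → (11,1,-6)
descent: ρ → (-6,11,6)  [lands on river]
river: ρ → (6,13,-4)
river: ρ → (-4,11,9)
river: ρ → (9,7,-6)
river: ρ → (-6,5,10)
river: ρ → (10,15,-1)
river: ρ → (-1,15,10)
river: ρ → (10,5,-6)
river: ρ → (-6,7,9)
river: ρ → (9,11,-4)
river: ρ → (-4,13,6)
river: ρ → (6,11,-6)
river: ρ → (-6,13,4)
river: ρ → (4,11,-9)
river: ρ → (-9,7,6)
river: ρ → (6,5,-10)
river: ρ → (-10,15,1)
river: ρ → (1,15,-10)
river: ρ → (-10,5,6)
river: ρ → (6,7,-9)
river: ρ → (-9,11,4)
river: ρ → (4,13,-6)
ρ-cycle length = 22 (tail of 2 descent steps not counted)

22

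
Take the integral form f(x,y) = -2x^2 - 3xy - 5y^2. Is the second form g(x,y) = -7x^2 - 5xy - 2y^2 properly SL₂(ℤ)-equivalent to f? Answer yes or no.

D₁ = -31, D₂ = -31
f is negative-definite; reduce −f:
−f: translate: b→-1 (≡3 mod 4), so (2,3,5)→(2,-1,4)
−f: reduced (well bottom): (2,-1,4) with a≤c, −a<b≤a
flip sign back: reduced form of f is (-2,1,-4)
g is negative-definite; reduce −g:
−g: flip: (7,5,2)→(2,-5,7)
−g: translate: b→-1 (≡-5 mod 4), so (2,-5,7)→(2,-1,4)
−g: reduced (well bottom): (2,-1,4) with a≤c, −a<b≤a
flip sign back: reduced form of g is (-2,1,-4)
reduced forms (-2, 1, -4) vs (-2, 1, -4) ⇒ equivalent

yes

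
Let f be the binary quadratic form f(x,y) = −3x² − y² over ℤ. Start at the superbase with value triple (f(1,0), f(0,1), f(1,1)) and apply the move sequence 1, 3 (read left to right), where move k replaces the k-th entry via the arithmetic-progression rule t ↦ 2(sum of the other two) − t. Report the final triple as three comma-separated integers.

start (-3,-1,-4) = (f(1,0),f(0,1),f(1,1))
replace slot 1: 2·((-1)+(-4)) − (-3) = -7 → (-7,-1,-4)
replace slot 3: 2·((-7)+(-1)) − (-4) = -12 → (-7,-1,-12)

-7,-1,-12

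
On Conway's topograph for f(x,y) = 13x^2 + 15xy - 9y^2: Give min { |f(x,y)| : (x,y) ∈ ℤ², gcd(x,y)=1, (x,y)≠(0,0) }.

river: ρ → (-9,21,7)
river: ρ → (7,21,-9)
river: ρ → (-9,15,13)
river: ρ → (13,11,-11)
river: ρ → (-11,11,13)
river: ρ → (13,15,-9)
closes: descent 0, river 6
min |a| on river = 7

7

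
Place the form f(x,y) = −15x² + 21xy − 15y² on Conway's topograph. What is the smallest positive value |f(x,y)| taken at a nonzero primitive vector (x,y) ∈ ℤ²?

translate: b→9 (≡-21 mod 30), so (15,-21,15)→(15,9,9)
flip: (15,9,9)→(9,-9,15)
translate: b→9 (≡-9 mod 18), so (9,-9,15)→(9,9,15)
reduced (well bottom): (9,9,15) with a≤c, −a<b≤a
well minimum |f| = |-9| = 9 (negative-definite)

9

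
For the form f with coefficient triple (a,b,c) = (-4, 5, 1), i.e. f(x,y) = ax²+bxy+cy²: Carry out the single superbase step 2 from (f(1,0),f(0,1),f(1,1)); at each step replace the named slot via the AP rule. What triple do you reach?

start (-4,1,2) = (f(1,0),f(0,1),f(1,1))
replace slot 2: 2·((-4)+2) − 1 = -5 → (-4,-5,2)

-4,-5,2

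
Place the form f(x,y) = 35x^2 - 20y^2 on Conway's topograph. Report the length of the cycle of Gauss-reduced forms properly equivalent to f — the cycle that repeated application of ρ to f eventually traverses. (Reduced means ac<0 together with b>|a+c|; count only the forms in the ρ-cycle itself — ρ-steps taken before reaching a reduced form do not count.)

D = 2800, ⌊√D⌋ = 52
descent: ρ → (-20,40,15)  [lands on river]
river: ρ → (15,50,-5)
river: ρ → (-5,50,15)
river: ρ → (15,40,-20)
ρ-cycle length = 4 (tail of 1 descent step not counted)

4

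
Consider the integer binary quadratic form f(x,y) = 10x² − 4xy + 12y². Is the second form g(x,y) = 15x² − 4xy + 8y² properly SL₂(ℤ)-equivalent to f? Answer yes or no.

D₁ = -464, D₂ = -464
f: reduced (well bottom): (10,-4,12) with a≤c, −a<b≤a
g: flip: (15,-4,8)→(8,4,15)
g: reduced (well bottom): (8,4,15) with a≤c, −a<b≤a
reduced forms (10, -4, 12) vs (8, 4, 15) ⇒ inequivalent

no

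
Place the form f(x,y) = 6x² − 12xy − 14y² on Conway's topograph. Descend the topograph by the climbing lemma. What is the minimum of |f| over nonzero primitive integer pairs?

descent: ρ → (-14,12,6)  [lands on river]
river: ρ → (6,12,-14)
river: ρ → (-14,16,4)
river: ρ → (4,16,-14)
closes: descent 1, river 4
min |a| on river = 4

4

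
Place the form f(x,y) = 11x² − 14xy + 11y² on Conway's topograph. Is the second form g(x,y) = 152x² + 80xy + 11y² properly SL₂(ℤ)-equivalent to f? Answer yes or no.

D₁ = -288, D₂ = -288
f: translate: b→8 (≡-14 mod 22), so (11,-14,11)→(11,8,8)
f: flip: (11,8,8)→(8,-8,11)
f: translate: b→8 (≡-8 mod 16), so (8,-8,11)→(8,8,11)
f: reduced (well bottom): (8,8,11) with a≤c, −a<b≤a
g: flip: (152,80,11)→(11,-80,152)
g: translate: b→8 (≡-80 mod 22), so (11,-80,152)→(11,8,8)
g: flip: (11,8,8)→(8,-8,11)
g: translate: b→8 (≡-8 mod 16), so (8,-8,11)→(8,8,11)
g: reduced (well bottom): (8,8,11) with a≤c, −a<b≤a
reduced forms (8, 8, 11) vs (8, 8, 11) ⇒ equivalent

yes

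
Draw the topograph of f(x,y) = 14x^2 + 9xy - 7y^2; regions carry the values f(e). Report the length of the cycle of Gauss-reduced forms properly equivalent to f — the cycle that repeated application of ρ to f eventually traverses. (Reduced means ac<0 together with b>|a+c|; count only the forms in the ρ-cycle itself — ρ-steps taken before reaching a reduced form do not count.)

D = 473, ⌊√D⌋ = 21
river: ρ → (-7,19,4)
river: ρ → (4,21,-2)
river: ρ → (-2,19,14)
river: ρ → (14,9,-7)
ρ-cycle length = 4 (tail of 0 descent steps not counted)

4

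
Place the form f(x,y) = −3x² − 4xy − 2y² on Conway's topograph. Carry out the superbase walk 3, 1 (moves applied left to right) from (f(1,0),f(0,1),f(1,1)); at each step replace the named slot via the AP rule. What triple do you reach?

start (-3,-2,-9) = (f(1,0),f(0,1),f(1,1))
replace slot 3: 2·((-3)+(-2)) − (-9) = -1 → (-3,-2,-1)
replace slot 1: 2·((-2)+(-1)) − (-3) = -3 → (-3,-2,-1)

-3,-2,-1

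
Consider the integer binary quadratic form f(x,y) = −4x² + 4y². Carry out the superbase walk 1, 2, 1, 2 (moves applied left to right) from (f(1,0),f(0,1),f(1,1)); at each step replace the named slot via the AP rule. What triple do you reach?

start (-4,4,0) = (f(1,0),f(0,1),f(1,1))
replace slot 1: 2·(4+0) − (-4) = 12 → (12,4,0)
replace slot 2: 2·(12+0) − 4 = 20 → (12,20,0)
replace slot 1: 2·(20+0) − 12 = 28 → (28,20,0)
replace slot 2: 2·(28+0) − 20 = 36 → (28,36,0)

28,36,0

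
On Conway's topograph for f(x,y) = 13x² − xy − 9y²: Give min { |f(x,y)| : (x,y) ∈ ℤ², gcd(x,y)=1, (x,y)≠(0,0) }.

descent: ρ → (-9,19,3)  [lands on river]
river: ρ → (3,17,-15)
river: ρ → (-15,13,5)
river: ρ → (5,17,-9)
closes: descent 1, river 4
min |a| on river = 3

3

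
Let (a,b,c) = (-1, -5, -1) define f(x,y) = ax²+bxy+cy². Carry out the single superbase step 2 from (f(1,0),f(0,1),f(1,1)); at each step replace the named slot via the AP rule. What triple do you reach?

start (-1,-1,-7) = (f(1,0),f(0,1),f(1,1))
replace slot 2: 2·((-1)+(-7)) − (-1) = -15 → (-1,-15,-7)

-1,-15,-7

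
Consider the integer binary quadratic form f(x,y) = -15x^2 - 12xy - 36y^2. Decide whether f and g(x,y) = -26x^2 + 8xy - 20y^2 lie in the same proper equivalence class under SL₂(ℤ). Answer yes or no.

D₁ = -2016, D₂ = -2016
f is negative-definite; reduce −f:
−f: reduced (well bottom): (15,12,36) with a≤c, −a<b≤a
flip sign back: reduced form of f is (-15,-12,-36)
g is negative-definite; reduce −g:
−g: flip: (26,-8,20)→(20,8,26)
−g: reduced (well bottom): (20,8,26) with a≤c, −a<b≤a
flip sign back: reduced form of g is (-20,-8,-26)
reduced forms (-15, -12, -36) vs (-20, -8, -26) ⇒ inequivalent

no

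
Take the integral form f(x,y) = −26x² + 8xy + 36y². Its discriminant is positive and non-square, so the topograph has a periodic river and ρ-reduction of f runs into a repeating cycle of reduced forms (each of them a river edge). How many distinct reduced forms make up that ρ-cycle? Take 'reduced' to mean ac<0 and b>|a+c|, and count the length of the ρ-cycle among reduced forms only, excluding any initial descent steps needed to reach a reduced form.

D = 3808, ⌊√D⌋ = 61
descent: ρ → (36,-8,-26)
descent: ρ → (-26,60,2)  [lands on river]
river: ρ → (2,60,-26)
river: ρ → (-26,44,18)
river: ρ → (18,28,-42)
river: ρ → (-42,56,4)
river: ρ → (4,56,-42)
river: ρ → (-42,28,18)
river: ρ → (18,44,-26)
ρ-cycle length = 8 (tail of 2 descent steps not counted)

8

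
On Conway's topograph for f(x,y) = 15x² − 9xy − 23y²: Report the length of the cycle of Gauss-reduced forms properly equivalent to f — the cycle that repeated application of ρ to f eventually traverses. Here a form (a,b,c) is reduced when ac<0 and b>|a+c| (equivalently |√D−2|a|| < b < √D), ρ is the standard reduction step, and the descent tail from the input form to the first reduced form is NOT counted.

D = 1461, ⌊√D⌋ = 38
descent: ρ → (-23,9,15)  [lands on river]
river: ρ → (15,21,-17)
river: ρ → (-17,13,19)
river: ρ → (19,25,-11)
river: ρ → (-11,19,25)
river: ρ → (25,31,-5)
river: ρ → (-5,29,31)
river: ρ → (31,33,-3)
river: ρ → (-3,33,31)
river: ρ → (31,29,-5)
river: ρ → (-5,31,25)
river: ρ → (25,19,-11)
river: ρ → (-11,25,19)
river: ρ → (19,13,-17)
river: ρ → (-17,21,15)
river: ρ → (15,9,-23)
river: ρ → (-23,37,1)
river: ρ → (1,37,-23)
ρ-cycle length = 18 (tail of 1 descent step not counted)

18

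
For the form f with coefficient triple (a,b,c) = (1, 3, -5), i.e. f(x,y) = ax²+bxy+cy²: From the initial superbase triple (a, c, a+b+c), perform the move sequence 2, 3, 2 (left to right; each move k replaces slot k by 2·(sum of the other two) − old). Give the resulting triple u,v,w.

start (1,-5,-1) = (f(1,0),f(0,1),f(1,1))
replace slot 2: 2·(1+(-1)) − (-5) = 5 → (1,5,-1)
replace slot 3: 2·(1+5) − (-1) = 13 → (1,5,13)
replace slot 2: 2·(1+13) − 5 = 23 → (1,23,13)

1,23,13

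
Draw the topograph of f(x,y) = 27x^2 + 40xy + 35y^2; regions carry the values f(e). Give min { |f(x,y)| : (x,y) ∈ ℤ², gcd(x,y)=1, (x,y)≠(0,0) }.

translate: b→-14 (≡40 mod 54), so (27,40,35)→(27,-14,22)
flip: (27,-14,22)→(22,14,27)
reduced (well bottom): (22,14,27) with a≤c, −a<b≤a
well minimum = a = 22

22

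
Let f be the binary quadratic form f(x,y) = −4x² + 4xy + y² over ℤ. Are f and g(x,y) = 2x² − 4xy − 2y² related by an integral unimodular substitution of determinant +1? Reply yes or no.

D₁ = 32, D₂ = 32
river cycle of f (length 2): (1, 4, -4), (-4, 4, 1)
river cycle of g (length 2): (-2, 4, 2), (2, 4, -2)
cycles differ ⇒ inequivalent

no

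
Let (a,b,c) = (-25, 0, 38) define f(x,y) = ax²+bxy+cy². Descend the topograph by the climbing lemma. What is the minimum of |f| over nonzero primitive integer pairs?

descent: ρ → (38,0,-25)
descent: ρ → (-25,50,13)  [lands on river]
river: ρ → (13,54,-17)
river: ρ → (-17,48,22)
river: ρ → (22,40,-25)
river: ρ → (-25,60,2)
river: ρ → (2,60,-25)
river: ρ → (-25,40,22)
river: ρ → (22,48,-17)
river: ρ → (-17,54,13)
river: ρ → (13,50,-25)
closes: descent 2, river 10
min |a| on river = 2

2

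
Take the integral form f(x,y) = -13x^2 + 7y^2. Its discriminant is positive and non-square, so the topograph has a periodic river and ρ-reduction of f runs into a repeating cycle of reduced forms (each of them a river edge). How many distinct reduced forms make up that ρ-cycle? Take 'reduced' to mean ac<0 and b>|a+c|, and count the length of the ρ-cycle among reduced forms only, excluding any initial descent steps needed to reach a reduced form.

D = 364, ⌊√D⌋ = 19
descent: ρ → (7,14,-6)  [lands on river]
river: ρ → (-6,10,11)
river: ρ → (11,12,-5)
river: ρ → (-5,18,2)
river: ρ → (2,18,-5)
river: ρ → (-5,12,11)
river: ρ → (11,10,-6)
river: ρ → (-6,14,7)
ρ-cycle length = 8 (tail of 1 descent step not counted)

8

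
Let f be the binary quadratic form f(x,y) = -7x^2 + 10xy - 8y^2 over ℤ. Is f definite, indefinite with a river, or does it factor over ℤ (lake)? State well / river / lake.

D = b²−4ac = 10² − 4·(-7)·(-8) = -124
D < 0 ⇒ definite ⇒ every region one sign ⇒ single well

well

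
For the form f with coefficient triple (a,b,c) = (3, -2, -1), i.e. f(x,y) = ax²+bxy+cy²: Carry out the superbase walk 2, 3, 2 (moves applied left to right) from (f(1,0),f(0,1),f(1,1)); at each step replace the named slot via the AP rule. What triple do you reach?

start (3,-1,0) = (f(1,0),f(0,1),f(1,1))
replace slot 2: 2·(3+0) − (-1) = 7 → (3,7,0)
replace slot 3: 2·(3+7) − 0 = 20 → (3,7,20)
replace slot 2: 2·(3+20) − 7 = 39 → (3,39,20)

3,39,20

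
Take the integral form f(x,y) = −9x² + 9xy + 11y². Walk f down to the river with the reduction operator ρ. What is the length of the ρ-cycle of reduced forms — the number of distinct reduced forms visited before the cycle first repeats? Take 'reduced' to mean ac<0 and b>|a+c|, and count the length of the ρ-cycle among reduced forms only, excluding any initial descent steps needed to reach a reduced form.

D = 477, ⌊√D⌋ = 21
river: ρ → (11,13,-7)
river: ρ → (-7,15,9)
river: ρ → (9,21,-1)
river: ρ → (-1,21,9)
river: ρ → (9,15,-7)
river: ρ → (-7,13,11)
river: ρ → (11,9,-9)
river: ρ → (-9,9,11)
ρ-cycle length = 8 (tail of 0 descent steps not counted)

8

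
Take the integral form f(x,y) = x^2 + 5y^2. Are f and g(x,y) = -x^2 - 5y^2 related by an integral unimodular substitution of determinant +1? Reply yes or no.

D₁ = -20, D₂ = -20
f: reduced (well bottom): (1,0,5) with a≤c, −a<b≤a
g is negative-definite; reduce −g:
−g: reduced (well bottom): (1,0,5) with a≤c, −a<b≤a
flip sign back: reduced form of g is (-1,0,-5)
reduced forms (1, 0, 5) vs (-1, 0, -5) ⇒ inequivalent

no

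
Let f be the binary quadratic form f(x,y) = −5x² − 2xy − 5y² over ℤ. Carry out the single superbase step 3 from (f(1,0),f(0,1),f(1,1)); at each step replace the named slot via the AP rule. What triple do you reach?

start (-5,-5,-12) = (f(1,0),f(0,1),f(1,1))
replace slot 3: 2·((-5)+(-5)) − (-12) = -8 → (-5,-5,-8)

-5,-5,-8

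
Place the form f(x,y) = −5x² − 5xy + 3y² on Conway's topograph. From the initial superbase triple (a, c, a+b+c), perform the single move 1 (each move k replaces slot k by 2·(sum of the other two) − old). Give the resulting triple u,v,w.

start (-5,3,-7) = (f(1,0),f(0,1),f(1,1))
replace slot 1: 2·(3+(-7)) − (-5) = -3 → (-3,3,-7)

-3,3,-7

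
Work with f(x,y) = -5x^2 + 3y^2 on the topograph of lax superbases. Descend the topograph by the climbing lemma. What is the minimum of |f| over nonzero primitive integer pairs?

descent: ρ → (3,6,-2)  [lands on river]
river: ρ → (-2,6,3)
closes: descent 1, river 2
min |a| on river = 2

2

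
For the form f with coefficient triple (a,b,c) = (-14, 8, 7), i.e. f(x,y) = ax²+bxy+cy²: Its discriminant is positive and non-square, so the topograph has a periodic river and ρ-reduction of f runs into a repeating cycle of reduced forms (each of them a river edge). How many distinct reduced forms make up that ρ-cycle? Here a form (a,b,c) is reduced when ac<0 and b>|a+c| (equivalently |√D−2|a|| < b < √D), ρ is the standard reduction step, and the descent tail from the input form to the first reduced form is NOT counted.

D = 456, ⌊√D⌋ = 21
river: ρ → (7,20,-2)
river: ρ → (-2,20,7)
river: ρ → (7,8,-14)
river: ρ → (-14,20,1)
river: ρ → (1,20,-14)
river: ρ → (-14,8,7)
ρ-cycle length = 6 (tail of 0 descent steps not counted)

6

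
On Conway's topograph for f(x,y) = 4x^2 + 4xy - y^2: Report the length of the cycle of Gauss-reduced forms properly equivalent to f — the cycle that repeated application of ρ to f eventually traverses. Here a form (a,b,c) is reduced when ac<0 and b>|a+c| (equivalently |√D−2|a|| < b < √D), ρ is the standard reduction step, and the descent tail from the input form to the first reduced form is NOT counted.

D = 32, ⌊√D⌋ = 5
river: ρ → (-1,4,4)
river: ρ → (4,4,-1)
ρ-cycle length = 2 (tail of 0 descent steps not counted)

2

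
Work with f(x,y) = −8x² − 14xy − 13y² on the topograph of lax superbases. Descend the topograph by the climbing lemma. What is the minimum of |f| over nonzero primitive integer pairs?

translate: b→-2 (≡14 mod 16), so (8,14,13)→(8,-2,7)
flip: (8,-2,7)→(7,2,8)
reduced (well bottom): (7,2,8) with a≤c, −a<b≤a
well minimum |f| = |-7| = 7 (negative-definite)

7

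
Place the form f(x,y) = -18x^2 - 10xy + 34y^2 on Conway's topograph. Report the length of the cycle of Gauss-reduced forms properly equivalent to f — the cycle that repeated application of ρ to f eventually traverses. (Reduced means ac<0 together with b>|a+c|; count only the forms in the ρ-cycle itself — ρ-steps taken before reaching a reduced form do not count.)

D = 2548, ⌊√D⌋ = 50
descent: ρ → (34,10,-18)
descent: ρ → (-18,26,26)  [lands on river]
river: ρ → (26,26,-18)
river: ρ → (-18,46,6)
river: ρ → (6,50,-2)
river: ρ → (-2,50,6)
river: ρ → (6,46,-18)
ρ-cycle length = 6 (tail of 2 descent steps not counted)

6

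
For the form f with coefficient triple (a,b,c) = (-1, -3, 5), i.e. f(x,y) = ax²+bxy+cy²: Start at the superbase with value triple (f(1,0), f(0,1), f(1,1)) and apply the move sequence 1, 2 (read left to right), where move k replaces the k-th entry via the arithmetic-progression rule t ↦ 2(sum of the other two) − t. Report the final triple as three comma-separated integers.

start (-1,5,1) = (f(1,0),f(0,1),f(1,1))
replace slot 1: 2·(5+1) − (-1) = 13 → (13,5,1)
replace slot 2: 2·(13+1) − 5 = 23 → (13,23,1)

13,23,1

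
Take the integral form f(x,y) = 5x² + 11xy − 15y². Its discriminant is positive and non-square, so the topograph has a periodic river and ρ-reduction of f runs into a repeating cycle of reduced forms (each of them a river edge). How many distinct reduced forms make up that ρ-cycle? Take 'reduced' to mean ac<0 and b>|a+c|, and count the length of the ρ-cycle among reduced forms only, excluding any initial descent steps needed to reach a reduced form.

D = 421, ⌊√D⌋ = 20
river: ρ → (-15,19,1)
river: ρ → (1,19,-15)
river: ρ → (-15,11,5)
river: ρ → (5,19,-3)
river: ρ → (-3,17,11)
river: ρ → (11,5,-9)
river: ρ → (-9,13,7)
river: ρ → (7,15,-7)
river: ρ → (-7,13,9)
river: ρ → (9,5,-11)
river: ρ → (-11,17,3)
river: ρ → (3,19,-5)
river: ρ → (-5,11,15)
river: ρ → (15,19,-1)
river: ρ → (-1,19,15)
river: ρ → (15,11,-5)
river: ρ → (-5,19,3)
river: ρ → (3,17,-11)
river: ρ → (-11,5,9)
river: ρ → (9,13,-7)
river: ρ → (-7,15,7)
river: ρ → (7,13,-9)
river: ρ → (-9,5,11)
river: ρ → (11,17,-3)
river: ρ → (-3,19,5)
river: ρ → (5,11,-15)
ρ-cycle length = 26 (tail of 0 descent steps not counted)

26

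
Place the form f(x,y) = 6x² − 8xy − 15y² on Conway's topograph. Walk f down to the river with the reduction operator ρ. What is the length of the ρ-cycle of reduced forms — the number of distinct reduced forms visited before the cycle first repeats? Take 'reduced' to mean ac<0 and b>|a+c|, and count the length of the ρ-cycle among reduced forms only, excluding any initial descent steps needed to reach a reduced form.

D = 424, ⌊√D⌋ = 20
descent: ρ → (-15,8,6)
descent: ρ → (6,16,-7)  [lands on river]
river: ρ → (-7,12,10)
river: ρ → (10,8,-9)
river: ρ → (-9,10,9)
river: ρ → (9,8,-10)
river: ρ → (-10,12,7)
river: ρ → (7,16,-6)
river: ρ → (-6,20,1)
river: ρ → (1,20,-6)
river: ρ → (-6,16,7)
river: ρ → (7,12,-10)
river: ρ → (-10,8,9)
river: ρ → (9,10,-9)
river: ρ → (-9,8,10)
river: ρ → (10,12,-7)
river: ρ → (-7,16,6)
river: ρ → (6,20,-1)
river: ρ → (-1,20,6)
ρ-cycle length = 18 (tail of 2 descent steps not counted)

18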